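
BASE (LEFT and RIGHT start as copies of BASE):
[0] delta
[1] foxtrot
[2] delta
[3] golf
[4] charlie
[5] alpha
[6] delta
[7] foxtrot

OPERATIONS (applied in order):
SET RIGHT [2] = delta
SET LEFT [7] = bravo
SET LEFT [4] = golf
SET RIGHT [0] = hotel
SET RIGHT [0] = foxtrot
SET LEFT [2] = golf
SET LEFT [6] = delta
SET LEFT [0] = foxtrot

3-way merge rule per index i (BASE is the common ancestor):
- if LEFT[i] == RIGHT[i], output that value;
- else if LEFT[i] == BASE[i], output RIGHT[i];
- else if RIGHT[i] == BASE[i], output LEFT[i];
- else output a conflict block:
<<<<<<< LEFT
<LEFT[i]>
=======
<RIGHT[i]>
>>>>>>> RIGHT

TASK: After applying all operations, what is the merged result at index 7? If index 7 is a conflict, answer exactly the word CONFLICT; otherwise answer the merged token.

Final LEFT:  [foxtrot, foxtrot, golf, golf, golf, alpha, delta, bravo]
Final RIGHT: [foxtrot, foxtrot, delta, golf, charlie, alpha, delta, foxtrot]
i=0: L=foxtrot R=foxtrot -> agree -> foxtrot
i=1: L=foxtrot R=foxtrot -> agree -> foxtrot
i=2: L=golf, R=delta=BASE -> take LEFT -> golf
i=3: L=golf R=golf -> agree -> golf
i=4: L=golf, R=charlie=BASE -> take LEFT -> golf
i=5: L=alpha R=alpha -> agree -> alpha
i=6: L=delta R=delta -> agree -> delta
i=7: L=bravo, R=foxtrot=BASE -> take LEFT -> bravo
Index 7 -> bravo

Answer: bravo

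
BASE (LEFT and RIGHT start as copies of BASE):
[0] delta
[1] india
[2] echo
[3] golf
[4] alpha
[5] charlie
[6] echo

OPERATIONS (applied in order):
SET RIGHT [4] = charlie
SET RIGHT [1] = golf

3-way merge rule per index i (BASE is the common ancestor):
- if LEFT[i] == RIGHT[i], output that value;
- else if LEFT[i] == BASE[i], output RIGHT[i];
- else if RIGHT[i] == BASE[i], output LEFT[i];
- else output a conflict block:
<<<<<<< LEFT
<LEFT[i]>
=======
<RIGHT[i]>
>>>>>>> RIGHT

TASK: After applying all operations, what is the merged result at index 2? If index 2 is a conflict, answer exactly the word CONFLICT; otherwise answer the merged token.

Answer: echo

Derivation:
Final LEFT:  [delta, india, echo, golf, alpha, charlie, echo]
Final RIGHT: [delta, golf, echo, golf, charlie, charlie, echo]
i=0: L=delta R=delta -> agree -> delta
i=1: L=india=BASE, R=golf -> take RIGHT -> golf
i=2: L=echo R=echo -> agree -> echo
i=3: L=golf R=golf -> agree -> golf
i=4: L=alpha=BASE, R=charlie -> take RIGHT -> charlie
i=5: L=charlie R=charlie -> agree -> charlie
i=6: L=echo R=echo -> agree -> echo
Index 2 -> echo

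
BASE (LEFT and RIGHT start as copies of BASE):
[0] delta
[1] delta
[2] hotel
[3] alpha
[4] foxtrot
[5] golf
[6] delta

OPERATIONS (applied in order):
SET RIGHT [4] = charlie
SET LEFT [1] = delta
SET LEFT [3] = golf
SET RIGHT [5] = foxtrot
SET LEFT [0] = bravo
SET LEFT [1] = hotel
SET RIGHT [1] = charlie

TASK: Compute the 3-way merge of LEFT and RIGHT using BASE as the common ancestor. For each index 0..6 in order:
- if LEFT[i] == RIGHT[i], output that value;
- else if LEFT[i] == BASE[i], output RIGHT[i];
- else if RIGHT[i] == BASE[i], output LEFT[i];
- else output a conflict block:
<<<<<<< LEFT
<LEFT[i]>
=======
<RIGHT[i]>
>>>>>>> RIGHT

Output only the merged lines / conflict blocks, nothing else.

Answer: bravo
<<<<<<< LEFT
hotel
=======
charlie
>>>>>>> RIGHT
hotel
golf
charlie
foxtrot
delta

Derivation:
Final LEFT:  [bravo, hotel, hotel, golf, foxtrot, golf, delta]
Final RIGHT: [delta, charlie, hotel, alpha, charlie, foxtrot, delta]
i=0: L=bravo, R=delta=BASE -> take LEFT -> bravo
i=1: BASE=delta L=hotel R=charlie all differ -> CONFLICT
i=2: L=hotel R=hotel -> agree -> hotel
i=3: L=golf, R=alpha=BASE -> take LEFT -> golf
i=4: L=foxtrot=BASE, R=charlie -> take RIGHT -> charlie
i=5: L=golf=BASE, R=foxtrot -> take RIGHT -> foxtrot
i=6: L=delta R=delta -> agree -> delta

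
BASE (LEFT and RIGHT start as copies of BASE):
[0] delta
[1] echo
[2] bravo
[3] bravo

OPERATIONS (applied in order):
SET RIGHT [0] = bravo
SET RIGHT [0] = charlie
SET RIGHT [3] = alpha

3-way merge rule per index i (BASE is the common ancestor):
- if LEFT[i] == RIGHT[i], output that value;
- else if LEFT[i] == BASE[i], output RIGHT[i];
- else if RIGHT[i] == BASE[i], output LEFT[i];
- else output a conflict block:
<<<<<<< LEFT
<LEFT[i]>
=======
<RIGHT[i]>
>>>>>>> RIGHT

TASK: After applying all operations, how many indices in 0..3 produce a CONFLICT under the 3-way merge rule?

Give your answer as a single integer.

Answer: 0

Derivation:
Final LEFT:  [delta, echo, bravo, bravo]
Final RIGHT: [charlie, echo, bravo, alpha]
i=0: L=delta=BASE, R=charlie -> take RIGHT -> charlie
i=1: L=echo R=echo -> agree -> echo
i=2: L=bravo R=bravo -> agree -> bravo
i=3: L=bravo=BASE, R=alpha -> take RIGHT -> alpha
Conflict count: 0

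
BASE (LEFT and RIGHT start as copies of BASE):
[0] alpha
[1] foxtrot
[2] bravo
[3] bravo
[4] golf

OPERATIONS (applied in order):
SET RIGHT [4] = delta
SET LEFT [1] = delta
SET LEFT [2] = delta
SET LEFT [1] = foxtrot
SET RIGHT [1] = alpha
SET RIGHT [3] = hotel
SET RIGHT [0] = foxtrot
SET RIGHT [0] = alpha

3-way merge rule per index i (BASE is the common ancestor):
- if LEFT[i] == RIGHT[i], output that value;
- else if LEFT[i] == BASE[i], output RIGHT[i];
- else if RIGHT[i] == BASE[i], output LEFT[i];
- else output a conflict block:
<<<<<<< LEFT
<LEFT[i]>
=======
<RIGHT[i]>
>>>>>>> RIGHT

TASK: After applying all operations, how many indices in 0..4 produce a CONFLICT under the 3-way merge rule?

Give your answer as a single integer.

Answer: 0

Derivation:
Final LEFT:  [alpha, foxtrot, delta, bravo, golf]
Final RIGHT: [alpha, alpha, bravo, hotel, delta]
i=0: L=alpha R=alpha -> agree -> alpha
i=1: L=foxtrot=BASE, R=alpha -> take RIGHT -> alpha
i=2: L=delta, R=bravo=BASE -> take LEFT -> delta
i=3: L=bravo=BASE, R=hotel -> take RIGHT -> hotel
i=4: L=golf=BASE, R=delta -> take RIGHT -> delta
Conflict count: 0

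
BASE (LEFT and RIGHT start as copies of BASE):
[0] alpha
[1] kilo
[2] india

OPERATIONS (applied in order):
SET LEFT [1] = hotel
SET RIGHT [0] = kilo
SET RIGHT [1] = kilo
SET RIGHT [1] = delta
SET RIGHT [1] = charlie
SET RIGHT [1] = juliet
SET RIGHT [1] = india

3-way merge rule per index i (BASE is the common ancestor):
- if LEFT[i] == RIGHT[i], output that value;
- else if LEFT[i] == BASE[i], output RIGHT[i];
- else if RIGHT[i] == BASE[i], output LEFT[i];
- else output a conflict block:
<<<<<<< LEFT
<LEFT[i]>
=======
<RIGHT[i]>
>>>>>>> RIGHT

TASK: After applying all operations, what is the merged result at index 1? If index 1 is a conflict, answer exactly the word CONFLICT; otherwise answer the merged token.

Answer: CONFLICT

Derivation:
Final LEFT:  [alpha, hotel, india]
Final RIGHT: [kilo, india, india]
i=0: L=alpha=BASE, R=kilo -> take RIGHT -> kilo
i=1: BASE=kilo L=hotel R=india all differ -> CONFLICT
i=2: L=india R=india -> agree -> india
Index 1 -> CONFLICT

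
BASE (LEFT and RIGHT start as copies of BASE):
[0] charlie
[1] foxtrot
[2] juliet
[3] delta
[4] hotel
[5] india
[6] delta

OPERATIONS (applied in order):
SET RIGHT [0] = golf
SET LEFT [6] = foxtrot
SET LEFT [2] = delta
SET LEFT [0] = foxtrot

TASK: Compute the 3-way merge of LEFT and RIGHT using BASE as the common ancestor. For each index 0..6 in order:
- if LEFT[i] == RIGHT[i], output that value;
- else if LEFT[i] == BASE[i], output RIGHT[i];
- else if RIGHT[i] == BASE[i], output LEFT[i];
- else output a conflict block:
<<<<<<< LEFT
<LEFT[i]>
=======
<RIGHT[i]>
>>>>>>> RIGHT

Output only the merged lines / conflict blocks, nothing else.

Answer: <<<<<<< LEFT
foxtrot
=======
golf
>>>>>>> RIGHT
foxtrot
delta
delta
hotel
india
foxtrot

Derivation:
Final LEFT:  [foxtrot, foxtrot, delta, delta, hotel, india, foxtrot]
Final RIGHT: [golf, foxtrot, juliet, delta, hotel, india, delta]
i=0: BASE=charlie L=foxtrot R=golf all differ -> CONFLICT
i=1: L=foxtrot R=foxtrot -> agree -> foxtrot
i=2: L=delta, R=juliet=BASE -> take LEFT -> delta
i=3: L=delta R=delta -> agree -> delta
i=4: L=hotel R=hotel -> agree -> hotel
i=5: L=india R=india -> agree -> india
i=6: L=foxtrot, R=delta=BASE -> take LEFT -> foxtrot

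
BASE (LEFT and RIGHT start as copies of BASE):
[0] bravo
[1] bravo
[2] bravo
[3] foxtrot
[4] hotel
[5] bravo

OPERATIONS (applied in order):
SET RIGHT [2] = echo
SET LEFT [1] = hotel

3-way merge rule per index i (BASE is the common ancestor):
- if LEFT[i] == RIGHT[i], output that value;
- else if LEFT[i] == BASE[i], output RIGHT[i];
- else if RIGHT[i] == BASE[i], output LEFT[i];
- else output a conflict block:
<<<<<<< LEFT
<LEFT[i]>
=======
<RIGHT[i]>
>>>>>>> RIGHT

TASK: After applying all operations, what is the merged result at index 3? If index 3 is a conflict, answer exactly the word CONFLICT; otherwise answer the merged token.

Answer: foxtrot

Derivation:
Final LEFT:  [bravo, hotel, bravo, foxtrot, hotel, bravo]
Final RIGHT: [bravo, bravo, echo, foxtrot, hotel, bravo]
i=0: L=bravo R=bravo -> agree -> bravo
i=1: L=hotel, R=bravo=BASE -> take LEFT -> hotel
i=2: L=bravo=BASE, R=echo -> take RIGHT -> echo
i=3: L=foxtrot R=foxtrot -> agree -> foxtrot
i=4: L=hotel R=hotel -> agree -> hotel
i=5: L=bravo R=bravo -> agree -> bravo
Index 3 -> foxtrot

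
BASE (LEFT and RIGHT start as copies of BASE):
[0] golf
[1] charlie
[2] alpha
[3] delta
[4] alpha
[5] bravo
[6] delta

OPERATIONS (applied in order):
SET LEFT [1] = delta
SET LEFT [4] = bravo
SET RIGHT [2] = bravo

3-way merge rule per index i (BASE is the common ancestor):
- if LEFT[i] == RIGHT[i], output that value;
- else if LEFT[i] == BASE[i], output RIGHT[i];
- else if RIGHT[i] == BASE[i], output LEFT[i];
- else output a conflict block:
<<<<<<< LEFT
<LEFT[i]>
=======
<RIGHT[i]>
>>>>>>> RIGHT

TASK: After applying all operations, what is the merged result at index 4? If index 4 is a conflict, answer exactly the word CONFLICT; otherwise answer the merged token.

Answer: bravo

Derivation:
Final LEFT:  [golf, delta, alpha, delta, bravo, bravo, delta]
Final RIGHT: [golf, charlie, bravo, delta, alpha, bravo, delta]
i=0: L=golf R=golf -> agree -> golf
i=1: L=delta, R=charlie=BASE -> take LEFT -> delta
i=2: L=alpha=BASE, R=bravo -> take RIGHT -> bravo
i=3: L=delta R=delta -> agree -> delta
i=4: L=bravo, R=alpha=BASE -> take LEFT -> bravo
i=5: L=bravo R=bravo -> agree -> bravo
i=6: L=delta R=delta -> agree -> delta
Index 4 -> bravo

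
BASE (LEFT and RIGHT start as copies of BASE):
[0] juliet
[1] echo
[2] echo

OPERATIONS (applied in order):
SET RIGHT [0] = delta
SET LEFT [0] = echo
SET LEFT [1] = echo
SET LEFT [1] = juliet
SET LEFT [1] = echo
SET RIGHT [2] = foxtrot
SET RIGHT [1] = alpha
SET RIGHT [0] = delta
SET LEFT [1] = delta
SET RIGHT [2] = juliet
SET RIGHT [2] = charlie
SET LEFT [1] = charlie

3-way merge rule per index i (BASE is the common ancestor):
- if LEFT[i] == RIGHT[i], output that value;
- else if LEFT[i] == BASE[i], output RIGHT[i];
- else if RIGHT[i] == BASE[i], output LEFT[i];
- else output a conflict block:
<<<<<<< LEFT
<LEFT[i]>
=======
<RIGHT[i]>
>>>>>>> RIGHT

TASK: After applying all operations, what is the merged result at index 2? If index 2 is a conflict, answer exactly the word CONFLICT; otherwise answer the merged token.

Answer: charlie

Derivation:
Final LEFT:  [echo, charlie, echo]
Final RIGHT: [delta, alpha, charlie]
i=0: BASE=juliet L=echo R=delta all differ -> CONFLICT
i=1: BASE=echo L=charlie R=alpha all differ -> CONFLICT
i=2: L=echo=BASE, R=charlie -> take RIGHT -> charlie
Index 2 -> charlie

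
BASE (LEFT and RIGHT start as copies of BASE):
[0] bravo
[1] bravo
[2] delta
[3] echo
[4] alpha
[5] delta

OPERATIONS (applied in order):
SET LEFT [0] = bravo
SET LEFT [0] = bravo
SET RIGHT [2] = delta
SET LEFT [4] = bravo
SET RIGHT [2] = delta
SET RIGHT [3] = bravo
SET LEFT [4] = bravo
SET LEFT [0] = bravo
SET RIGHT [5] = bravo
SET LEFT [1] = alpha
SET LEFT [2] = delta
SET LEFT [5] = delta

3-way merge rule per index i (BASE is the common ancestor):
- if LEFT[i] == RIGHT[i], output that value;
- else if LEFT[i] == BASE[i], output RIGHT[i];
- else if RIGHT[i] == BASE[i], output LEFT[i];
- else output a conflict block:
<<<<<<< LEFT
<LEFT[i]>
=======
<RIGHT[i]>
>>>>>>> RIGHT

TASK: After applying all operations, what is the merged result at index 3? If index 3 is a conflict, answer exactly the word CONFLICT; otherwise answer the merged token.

Final LEFT:  [bravo, alpha, delta, echo, bravo, delta]
Final RIGHT: [bravo, bravo, delta, bravo, alpha, bravo]
i=0: L=bravo R=bravo -> agree -> bravo
i=1: L=alpha, R=bravo=BASE -> take LEFT -> alpha
i=2: L=delta R=delta -> agree -> delta
i=3: L=echo=BASE, R=bravo -> take RIGHT -> bravo
i=4: L=bravo, R=alpha=BASE -> take LEFT -> bravo
i=5: L=delta=BASE, R=bravo -> take RIGHT -> bravo
Index 3 -> bravo

Answer: bravo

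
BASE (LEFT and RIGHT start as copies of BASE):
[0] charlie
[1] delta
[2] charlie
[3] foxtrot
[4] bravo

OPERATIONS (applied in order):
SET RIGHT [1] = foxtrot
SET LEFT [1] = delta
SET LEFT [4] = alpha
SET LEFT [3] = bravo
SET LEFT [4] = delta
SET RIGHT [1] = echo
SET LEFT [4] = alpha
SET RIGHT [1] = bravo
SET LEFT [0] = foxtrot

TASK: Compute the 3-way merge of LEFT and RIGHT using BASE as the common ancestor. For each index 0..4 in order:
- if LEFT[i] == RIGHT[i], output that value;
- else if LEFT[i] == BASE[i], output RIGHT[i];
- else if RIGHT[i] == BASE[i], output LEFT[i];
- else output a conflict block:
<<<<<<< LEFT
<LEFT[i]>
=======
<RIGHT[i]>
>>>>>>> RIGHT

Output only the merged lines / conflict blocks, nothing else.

Answer: foxtrot
bravo
charlie
bravo
alpha

Derivation:
Final LEFT:  [foxtrot, delta, charlie, bravo, alpha]
Final RIGHT: [charlie, bravo, charlie, foxtrot, bravo]
i=0: L=foxtrot, R=charlie=BASE -> take LEFT -> foxtrot
i=1: L=delta=BASE, R=bravo -> take RIGHT -> bravo
i=2: L=charlie R=charlie -> agree -> charlie
i=3: L=bravo, R=foxtrot=BASE -> take LEFT -> bravo
i=4: L=alpha, R=bravo=BASE -> take LEFT -> alpha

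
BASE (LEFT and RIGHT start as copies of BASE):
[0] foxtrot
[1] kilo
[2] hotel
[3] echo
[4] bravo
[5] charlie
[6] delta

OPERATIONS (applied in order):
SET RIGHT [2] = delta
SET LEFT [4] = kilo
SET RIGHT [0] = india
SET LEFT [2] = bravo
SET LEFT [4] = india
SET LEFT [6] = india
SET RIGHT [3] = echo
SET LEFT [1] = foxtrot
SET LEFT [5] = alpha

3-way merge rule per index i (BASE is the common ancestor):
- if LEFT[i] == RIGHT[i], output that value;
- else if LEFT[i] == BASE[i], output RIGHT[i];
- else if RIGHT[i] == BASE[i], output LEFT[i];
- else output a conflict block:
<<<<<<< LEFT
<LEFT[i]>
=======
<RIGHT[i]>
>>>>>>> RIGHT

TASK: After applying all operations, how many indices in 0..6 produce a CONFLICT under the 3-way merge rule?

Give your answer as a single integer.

Final LEFT:  [foxtrot, foxtrot, bravo, echo, india, alpha, india]
Final RIGHT: [india, kilo, delta, echo, bravo, charlie, delta]
i=0: L=foxtrot=BASE, R=india -> take RIGHT -> india
i=1: L=foxtrot, R=kilo=BASE -> take LEFT -> foxtrot
i=2: BASE=hotel L=bravo R=delta all differ -> CONFLICT
i=3: L=echo R=echo -> agree -> echo
i=4: L=india, R=bravo=BASE -> take LEFT -> india
i=5: L=alpha, R=charlie=BASE -> take LEFT -> alpha
i=6: L=india, R=delta=BASE -> take LEFT -> india
Conflict count: 1

Answer: 1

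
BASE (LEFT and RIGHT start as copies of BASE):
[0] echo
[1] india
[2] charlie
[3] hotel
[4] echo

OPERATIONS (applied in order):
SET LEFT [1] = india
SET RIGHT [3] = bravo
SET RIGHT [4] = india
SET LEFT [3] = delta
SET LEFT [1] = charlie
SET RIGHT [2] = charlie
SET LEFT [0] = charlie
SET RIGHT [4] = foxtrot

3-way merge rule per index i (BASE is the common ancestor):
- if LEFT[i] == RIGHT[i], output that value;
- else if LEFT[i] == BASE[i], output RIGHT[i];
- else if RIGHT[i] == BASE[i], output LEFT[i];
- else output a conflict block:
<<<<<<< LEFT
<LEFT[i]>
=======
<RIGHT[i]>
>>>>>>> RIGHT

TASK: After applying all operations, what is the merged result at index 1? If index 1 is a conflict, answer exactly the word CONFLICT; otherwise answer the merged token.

Answer: charlie

Derivation:
Final LEFT:  [charlie, charlie, charlie, delta, echo]
Final RIGHT: [echo, india, charlie, bravo, foxtrot]
i=0: L=charlie, R=echo=BASE -> take LEFT -> charlie
i=1: L=charlie, R=india=BASE -> take LEFT -> charlie
i=2: L=charlie R=charlie -> agree -> charlie
i=3: BASE=hotel L=delta R=bravo all differ -> CONFLICT
i=4: L=echo=BASE, R=foxtrot -> take RIGHT -> foxtrot
Index 1 -> charlie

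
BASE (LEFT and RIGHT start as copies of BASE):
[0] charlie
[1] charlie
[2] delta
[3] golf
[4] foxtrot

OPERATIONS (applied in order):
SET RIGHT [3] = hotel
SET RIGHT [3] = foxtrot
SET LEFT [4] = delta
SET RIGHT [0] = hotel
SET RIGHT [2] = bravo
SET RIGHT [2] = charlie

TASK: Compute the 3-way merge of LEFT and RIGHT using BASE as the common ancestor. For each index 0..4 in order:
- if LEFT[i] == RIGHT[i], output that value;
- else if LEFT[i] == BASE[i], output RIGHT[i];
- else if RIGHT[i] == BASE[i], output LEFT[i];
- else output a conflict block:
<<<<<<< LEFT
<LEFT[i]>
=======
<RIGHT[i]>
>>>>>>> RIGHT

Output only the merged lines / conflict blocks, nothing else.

Final LEFT:  [charlie, charlie, delta, golf, delta]
Final RIGHT: [hotel, charlie, charlie, foxtrot, foxtrot]
i=0: L=charlie=BASE, R=hotel -> take RIGHT -> hotel
i=1: L=charlie R=charlie -> agree -> charlie
i=2: L=delta=BASE, R=charlie -> take RIGHT -> charlie
i=3: L=golf=BASE, R=foxtrot -> take RIGHT -> foxtrot
i=4: L=delta, R=foxtrot=BASE -> take LEFT -> delta

Answer: hotel
charlie
charlie
foxtrot
delta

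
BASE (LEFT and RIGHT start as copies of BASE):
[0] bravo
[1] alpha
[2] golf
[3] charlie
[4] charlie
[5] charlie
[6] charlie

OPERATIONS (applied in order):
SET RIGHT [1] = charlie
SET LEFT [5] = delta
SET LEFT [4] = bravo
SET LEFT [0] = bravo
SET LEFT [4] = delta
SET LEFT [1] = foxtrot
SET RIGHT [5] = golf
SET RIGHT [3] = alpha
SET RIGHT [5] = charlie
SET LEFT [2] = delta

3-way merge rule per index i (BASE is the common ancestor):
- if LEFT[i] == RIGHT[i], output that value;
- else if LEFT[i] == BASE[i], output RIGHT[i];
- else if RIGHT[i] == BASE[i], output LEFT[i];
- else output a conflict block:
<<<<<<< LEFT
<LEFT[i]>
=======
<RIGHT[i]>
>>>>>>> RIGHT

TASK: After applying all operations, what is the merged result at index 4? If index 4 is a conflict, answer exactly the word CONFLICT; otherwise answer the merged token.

Final LEFT:  [bravo, foxtrot, delta, charlie, delta, delta, charlie]
Final RIGHT: [bravo, charlie, golf, alpha, charlie, charlie, charlie]
i=0: L=bravo R=bravo -> agree -> bravo
i=1: BASE=alpha L=foxtrot R=charlie all differ -> CONFLICT
i=2: L=delta, R=golf=BASE -> take LEFT -> delta
i=3: L=charlie=BASE, R=alpha -> take RIGHT -> alpha
i=4: L=delta, R=charlie=BASE -> take LEFT -> delta
i=5: L=delta, R=charlie=BASE -> take LEFT -> delta
i=6: L=charlie R=charlie -> agree -> charlie
Index 4 -> delta

Answer: delta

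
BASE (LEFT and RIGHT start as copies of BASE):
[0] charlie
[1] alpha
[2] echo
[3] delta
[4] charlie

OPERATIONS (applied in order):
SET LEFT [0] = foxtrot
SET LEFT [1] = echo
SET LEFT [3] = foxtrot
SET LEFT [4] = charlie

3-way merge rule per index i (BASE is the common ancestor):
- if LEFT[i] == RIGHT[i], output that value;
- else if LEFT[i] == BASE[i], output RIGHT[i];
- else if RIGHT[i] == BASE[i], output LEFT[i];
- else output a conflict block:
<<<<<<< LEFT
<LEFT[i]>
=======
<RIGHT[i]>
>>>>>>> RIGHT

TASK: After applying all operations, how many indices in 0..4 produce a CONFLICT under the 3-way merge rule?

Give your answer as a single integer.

Final LEFT:  [foxtrot, echo, echo, foxtrot, charlie]
Final RIGHT: [charlie, alpha, echo, delta, charlie]
i=0: L=foxtrot, R=charlie=BASE -> take LEFT -> foxtrot
i=1: L=echo, R=alpha=BASE -> take LEFT -> echo
i=2: L=echo R=echo -> agree -> echo
i=3: L=foxtrot, R=delta=BASE -> take LEFT -> foxtrot
i=4: L=charlie R=charlie -> agree -> charlie
Conflict count: 0

Answer: 0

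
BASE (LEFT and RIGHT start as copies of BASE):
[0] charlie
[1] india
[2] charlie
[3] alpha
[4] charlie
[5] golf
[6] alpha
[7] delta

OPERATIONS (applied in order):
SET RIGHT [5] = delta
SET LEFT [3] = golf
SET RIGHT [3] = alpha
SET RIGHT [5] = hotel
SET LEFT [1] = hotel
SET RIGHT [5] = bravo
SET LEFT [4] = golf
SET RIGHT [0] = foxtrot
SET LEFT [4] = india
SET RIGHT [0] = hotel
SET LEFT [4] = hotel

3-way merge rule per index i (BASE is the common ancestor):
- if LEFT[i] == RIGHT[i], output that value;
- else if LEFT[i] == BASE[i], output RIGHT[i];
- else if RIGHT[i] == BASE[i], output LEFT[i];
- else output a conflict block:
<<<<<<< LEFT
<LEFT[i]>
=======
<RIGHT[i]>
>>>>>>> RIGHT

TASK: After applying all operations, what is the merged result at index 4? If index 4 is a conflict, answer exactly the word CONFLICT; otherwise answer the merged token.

Answer: hotel

Derivation:
Final LEFT:  [charlie, hotel, charlie, golf, hotel, golf, alpha, delta]
Final RIGHT: [hotel, india, charlie, alpha, charlie, bravo, alpha, delta]
i=0: L=charlie=BASE, R=hotel -> take RIGHT -> hotel
i=1: L=hotel, R=india=BASE -> take LEFT -> hotel
i=2: L=charlie R=charlie -> agree -> charlie
i=3: L=golf, R=alpha=BASE -> take LEFT -> golf
i=4: L=hotel, R=charlie=BASE -> take LEFT -> hotel
i=5: L=golf=BASE, R=bravo -> take RIGHT -> bravo
i=6: L=alpha R=alpha -> agree -> alpha
i=7: L=delta R=delta -> agree -> delta
Index 4 -> hotel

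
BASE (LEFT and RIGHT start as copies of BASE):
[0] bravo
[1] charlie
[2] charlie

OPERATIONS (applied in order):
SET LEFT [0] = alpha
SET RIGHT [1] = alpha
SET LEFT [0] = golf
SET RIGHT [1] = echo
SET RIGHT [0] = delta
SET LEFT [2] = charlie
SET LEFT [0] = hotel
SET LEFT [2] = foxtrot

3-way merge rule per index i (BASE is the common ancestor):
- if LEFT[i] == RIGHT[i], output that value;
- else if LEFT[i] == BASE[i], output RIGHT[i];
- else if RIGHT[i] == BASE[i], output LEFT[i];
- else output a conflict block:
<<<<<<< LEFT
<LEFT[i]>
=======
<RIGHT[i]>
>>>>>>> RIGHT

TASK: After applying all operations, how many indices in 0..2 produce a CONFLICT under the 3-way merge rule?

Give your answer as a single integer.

Answer: 1

Derivation:
Final LEFT:  [hotel, charlie, foxtrot]
Final RIGHT: [delta, echo, charlie]
i=0: BASE=bravo L=hotel R=delta all differ -> CONFLICT
i=1: L=charlie=BASE, R=echo -> take RIGHT -> echo
i=2: L=foxtrot, R=charlie=BASE -> take LEFT -> foxtrot
Conflict count: 1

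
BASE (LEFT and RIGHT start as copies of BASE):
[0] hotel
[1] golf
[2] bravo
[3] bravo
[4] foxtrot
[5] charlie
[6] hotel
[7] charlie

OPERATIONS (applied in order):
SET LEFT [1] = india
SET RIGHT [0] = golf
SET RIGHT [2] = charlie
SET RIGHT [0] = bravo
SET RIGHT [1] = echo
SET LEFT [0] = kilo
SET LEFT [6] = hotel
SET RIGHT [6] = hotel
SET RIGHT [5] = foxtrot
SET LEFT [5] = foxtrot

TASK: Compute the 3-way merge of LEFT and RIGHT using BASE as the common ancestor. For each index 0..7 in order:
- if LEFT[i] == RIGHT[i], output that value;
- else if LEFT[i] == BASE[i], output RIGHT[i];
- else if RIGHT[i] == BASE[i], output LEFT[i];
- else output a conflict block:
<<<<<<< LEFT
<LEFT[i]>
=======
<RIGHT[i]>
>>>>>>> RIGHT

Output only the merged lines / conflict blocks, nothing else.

Answer: <<<<<<< LEFT
kilo
=======
bravo
>>>>>>> RIGHT
<<<<<<< LEFT
india
=======
echo
>>>>>>> RIGHT
charlie
bravo
foxtrot
foxtrot
hotel
charlie

Derivation:
Final LEFT:  [kilo, india, bravo, bravo, foxtrot, foxtrot, hotel, charlie]
Final RIGHT: [bravo, echo, charlie, bravo, foxtrot, foxtrot, hotel, charlie]
i=0: BASE=hotel L=kilo R=bravo all differ -> CONFLICT
i=1: BASE=golf L=india R=echo all differ -> CONFLICT
i=2: L=bravo=BASE, R=charlie -> take RIGHT -> charlie
i=3: L=bravo R=bravo -> agree -> bravo
i=4: L=foxtrot R=foxtrot -> agree -> foxtrot
i=5: L=foxtrot R=foxtrot -> agree -> foxtrot
i=6: L=hotel R=hotel -> agree -> hotel
i=7: L=charlie R=charlie -> agree -> charlie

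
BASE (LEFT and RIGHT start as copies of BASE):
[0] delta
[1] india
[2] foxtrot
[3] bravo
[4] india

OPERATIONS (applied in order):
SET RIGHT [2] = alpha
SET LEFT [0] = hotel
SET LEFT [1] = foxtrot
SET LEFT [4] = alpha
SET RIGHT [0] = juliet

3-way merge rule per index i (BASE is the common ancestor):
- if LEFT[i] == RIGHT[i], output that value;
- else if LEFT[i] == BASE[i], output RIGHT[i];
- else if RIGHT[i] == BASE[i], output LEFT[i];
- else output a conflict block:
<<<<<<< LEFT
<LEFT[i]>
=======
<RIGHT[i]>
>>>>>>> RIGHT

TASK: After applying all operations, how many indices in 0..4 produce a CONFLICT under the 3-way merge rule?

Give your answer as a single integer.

Final LEFT:  [hotel, foxtrot, foxtrot, bravo, alpha]
Final RIGHT: [juliet, india, alpha, bravo, india]
i=0: BASE=delta L=hotel R=juliet all differ -> CONFLICT
i=1: L=foxtrot, R=india=BASE -> take LEFT -> foxtrot
i=2: L=foxtrot=BASE, R=alpha -> take RIGHT -> alpha
i=3: L=bravo R=bravo -> agree -> bravo
i=4: L=alpha, R=india=BASE -> take LEFT -> alpha
Conflict count: 1

Answer: 1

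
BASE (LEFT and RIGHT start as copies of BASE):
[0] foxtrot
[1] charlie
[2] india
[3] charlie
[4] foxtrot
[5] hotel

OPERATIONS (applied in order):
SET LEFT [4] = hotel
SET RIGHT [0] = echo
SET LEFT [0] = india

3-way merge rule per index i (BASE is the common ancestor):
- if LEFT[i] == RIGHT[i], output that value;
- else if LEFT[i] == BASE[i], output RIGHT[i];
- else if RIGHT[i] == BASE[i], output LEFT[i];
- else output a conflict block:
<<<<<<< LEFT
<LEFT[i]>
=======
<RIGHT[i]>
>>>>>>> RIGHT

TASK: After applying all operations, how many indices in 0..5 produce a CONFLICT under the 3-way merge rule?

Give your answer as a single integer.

Answer: 1

Derivation:
Final LEFT:  [india, charlie, india, charlie, hotel, hotel]
Final RIGHT: [echo, charlie, india, charlie, foxtrot, hotel]
i=0: BASE=foxtrot L=india R=echo all differ -> CONFLICT
i=1: L=charlie R=charlie -> agree -> charlie
i=2: L=india R=india -> agree -> india
i=3: L=charlie R=charlie -> agree -> charlie
i=4: L=hotel, R=foxtrot=BASE -> take LEFT -> hotel
i=5: L=hotel R=hotel -> agree -> hotel
Conflict count: 1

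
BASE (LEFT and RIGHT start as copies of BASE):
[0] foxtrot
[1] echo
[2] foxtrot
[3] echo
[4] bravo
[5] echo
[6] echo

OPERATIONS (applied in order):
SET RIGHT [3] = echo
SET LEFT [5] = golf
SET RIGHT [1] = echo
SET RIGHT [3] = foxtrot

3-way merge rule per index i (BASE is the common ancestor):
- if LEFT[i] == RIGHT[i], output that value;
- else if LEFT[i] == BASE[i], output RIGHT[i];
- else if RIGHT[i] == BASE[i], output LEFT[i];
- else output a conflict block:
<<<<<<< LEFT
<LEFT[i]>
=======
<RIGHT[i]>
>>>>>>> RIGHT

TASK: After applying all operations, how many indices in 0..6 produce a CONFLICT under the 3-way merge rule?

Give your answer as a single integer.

Final LEFT:  [foxtrot, echo, foxtrot, echo, bravo, golf, echo]
Final RIGHT: [foxtrot, echo, foxtrot, foxtrot, bravo, echo, echo]
i=0: L=foxtrot R=foxtrot -> agree -> foxtrot
i=1: L=echo R=echo -> agree -> echo
i=2: L=foxtrot R=foxtrot -> agree -> foxtrot
i=3: L=echo=BASE, R=foxtrot -> take RIGHT -> foxtrot
i=4: L=bravo R=bravo -> agree -> bravo
i=5: L=golf, R=echo=BASE -> take LEFT -> golf
i=6: L=echo R=echo -> agree -> echo
Conflict count: 0

Answer: 0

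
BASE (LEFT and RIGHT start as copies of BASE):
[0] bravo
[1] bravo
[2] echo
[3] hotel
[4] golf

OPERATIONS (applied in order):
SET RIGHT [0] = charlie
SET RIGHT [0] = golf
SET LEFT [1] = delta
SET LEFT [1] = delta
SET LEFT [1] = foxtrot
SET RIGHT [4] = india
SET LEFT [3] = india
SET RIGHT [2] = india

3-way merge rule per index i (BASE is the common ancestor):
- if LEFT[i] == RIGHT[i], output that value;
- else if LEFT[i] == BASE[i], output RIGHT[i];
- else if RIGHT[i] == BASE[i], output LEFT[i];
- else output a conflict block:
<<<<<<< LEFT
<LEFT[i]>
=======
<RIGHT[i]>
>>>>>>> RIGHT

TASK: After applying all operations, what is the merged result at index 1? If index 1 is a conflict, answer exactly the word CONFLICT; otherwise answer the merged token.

Answer: foxtrot

Derivation:
Final LEFT:  [bravo, foxtrot, echo, india, golf]
Final RIGHT: [golf, bravo, india, hotel, india]
i=0: L=bravo=BASE, R=golf -> take RIGHT -> golf
i=1: L=foxtrot, R=bravo=BASE -> take LEFT -> foxtrot
i=2: L=echo=BASE, R=india -> take RIGHT -> india
i=3: L=india, R=hotel=BASE -> take LEFT -> india
i=4: L=golf=BASE, R=india -> take RIGHT -> india
Index 1 -> foxtrot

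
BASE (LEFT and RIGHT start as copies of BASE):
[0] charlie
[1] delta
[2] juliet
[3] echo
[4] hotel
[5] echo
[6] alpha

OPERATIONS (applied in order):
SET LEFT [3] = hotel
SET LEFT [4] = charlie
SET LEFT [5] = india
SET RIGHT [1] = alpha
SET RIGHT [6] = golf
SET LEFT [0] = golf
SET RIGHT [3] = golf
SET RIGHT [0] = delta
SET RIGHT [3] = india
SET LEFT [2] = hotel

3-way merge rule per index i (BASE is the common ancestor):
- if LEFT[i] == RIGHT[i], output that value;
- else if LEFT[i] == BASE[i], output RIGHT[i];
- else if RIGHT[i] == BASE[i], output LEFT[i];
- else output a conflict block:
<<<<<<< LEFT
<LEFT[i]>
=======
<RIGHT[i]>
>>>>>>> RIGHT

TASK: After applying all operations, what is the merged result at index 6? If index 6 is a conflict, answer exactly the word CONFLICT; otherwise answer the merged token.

Answer: golf

Derivation:
Final LEFT:  [golf, delta, hotel, hotel, charlie, india, alpha]
Final RIGHT: [delta, alpha, juliet, india, hotel, echo, golf]
i=0: BASE=charlie L=golf R=delta all differ -> CONFLICT
i=1: L=delta=BASE, R=alpha -> take RIGHT -> alpha
i=2: L=hotel, R=juliet=BASE -> take LEFT -> hotel
i=3: BASE=echo L=hotel R=india all differ -> CONFLICT
i=4: L=charlie, R=hotel=BASE -> take LEFT -> charlie
i=5: L=india, R=echo=BASE -> take LEFT -> india
i=6: L=alpha=BASE, R=golf -> take RIGHT -> golf
Index 6 -> golf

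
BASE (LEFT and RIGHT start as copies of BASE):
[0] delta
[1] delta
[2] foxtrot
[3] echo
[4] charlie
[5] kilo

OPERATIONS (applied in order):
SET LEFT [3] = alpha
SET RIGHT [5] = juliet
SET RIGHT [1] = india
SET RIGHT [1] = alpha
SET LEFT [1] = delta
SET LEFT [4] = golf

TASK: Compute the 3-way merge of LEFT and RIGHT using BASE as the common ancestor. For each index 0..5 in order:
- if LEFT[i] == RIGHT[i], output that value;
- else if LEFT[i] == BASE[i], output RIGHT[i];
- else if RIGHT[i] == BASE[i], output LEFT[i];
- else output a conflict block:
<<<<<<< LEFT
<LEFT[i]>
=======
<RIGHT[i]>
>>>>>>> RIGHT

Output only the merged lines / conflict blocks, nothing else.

Answer: delta
alpha
foxtrot
alpha
golf
juliet

Derivation:
Final LEFT:  [delta, delta, foxtrot, alpha, golf, kilo]
Final RIGHT: [delta, alpha, foxtrot, echo, charlie, juliet]
i=0: L=delta R=delta -> agree -> delta
i=1: L=delta=BASE, R=alpha -> take RIGHT -> alpha
i=2: L=foxtrot R=foxtrot -> agree -> foxtrot
i=3: L=alpha, R=echo=BASE -> take LEFT -> alpha
i=4: L=golf, R=charlie=BASE -> take LEFT -> golf
i=5: L=kilo=BASE, R=juliet -> take RIGHT -> juliet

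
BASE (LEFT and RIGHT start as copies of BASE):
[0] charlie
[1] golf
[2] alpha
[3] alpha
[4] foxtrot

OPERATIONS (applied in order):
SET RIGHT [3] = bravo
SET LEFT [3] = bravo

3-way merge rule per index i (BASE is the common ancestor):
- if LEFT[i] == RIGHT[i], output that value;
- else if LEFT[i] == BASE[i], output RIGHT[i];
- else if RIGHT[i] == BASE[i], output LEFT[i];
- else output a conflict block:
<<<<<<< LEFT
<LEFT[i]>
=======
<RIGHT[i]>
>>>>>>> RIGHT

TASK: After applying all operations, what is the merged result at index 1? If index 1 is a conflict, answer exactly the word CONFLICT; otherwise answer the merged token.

Final LEFT:  [charlie, golf, alpha, bravo, foxtrot]
Final RIGHT: [charlie, golf, alpha, bravo, foxtrot]
i=0: L=charlie R=charlie -> agree -> charlie
i=1: L=golf R=golf -> agree -> golf
i=2: L=alpha R=alpha -> agree -> alpha
i=3: L=bravo R=bravo -> agree -> bravo
i=4: L=foxtrot R=foxtrot -> agree -> foxtrot
Index 1 -> golf

Answer: golf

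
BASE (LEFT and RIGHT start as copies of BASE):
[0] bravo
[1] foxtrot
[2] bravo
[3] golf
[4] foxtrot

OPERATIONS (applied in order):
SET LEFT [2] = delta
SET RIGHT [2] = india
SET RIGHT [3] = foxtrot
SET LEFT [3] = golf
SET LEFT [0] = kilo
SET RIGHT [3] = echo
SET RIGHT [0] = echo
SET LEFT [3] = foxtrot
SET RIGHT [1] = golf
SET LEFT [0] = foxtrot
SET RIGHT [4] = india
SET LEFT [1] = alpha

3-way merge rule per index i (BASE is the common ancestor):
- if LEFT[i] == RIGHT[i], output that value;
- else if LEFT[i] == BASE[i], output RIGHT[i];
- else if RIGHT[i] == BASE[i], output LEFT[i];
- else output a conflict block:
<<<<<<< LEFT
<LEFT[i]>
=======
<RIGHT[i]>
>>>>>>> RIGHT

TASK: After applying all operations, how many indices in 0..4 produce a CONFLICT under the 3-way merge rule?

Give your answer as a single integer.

Answer: 4

Derivation:
Final LEFT:  [foxtrot, alpha, delta, foxtrot, foxtrot]
Final RIGHT: [echo, golf, india, echo, india]
i=0: BASE=bravo L=foxtrot R=echo all differ -> CONFLICT
i=1: BASE=foxtrot L=alpha R=golf all differ -> CONFLICT
i=2: BASE=bravo L=delta R=india all differ -> CONFLICT
i=3: BASE=golf L=foxtrot R=echo all differ -> CONFLICT
i=4: L=foxtrot=BASE, R=india -> take RIGHT -> india
Conflict count: 4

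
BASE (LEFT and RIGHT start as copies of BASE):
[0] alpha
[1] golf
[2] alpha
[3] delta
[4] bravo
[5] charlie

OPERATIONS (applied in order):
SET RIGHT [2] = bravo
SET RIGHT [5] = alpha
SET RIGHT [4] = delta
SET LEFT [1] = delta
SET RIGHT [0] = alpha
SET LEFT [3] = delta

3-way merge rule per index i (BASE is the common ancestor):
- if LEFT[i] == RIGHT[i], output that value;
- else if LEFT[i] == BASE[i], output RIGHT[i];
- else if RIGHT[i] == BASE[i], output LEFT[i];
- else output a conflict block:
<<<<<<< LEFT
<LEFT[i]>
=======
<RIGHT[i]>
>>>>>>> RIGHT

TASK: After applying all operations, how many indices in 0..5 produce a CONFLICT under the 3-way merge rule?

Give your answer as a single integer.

Answer: 0

Derivation:
Final LEFT:  [alpha, delta, alpha, delta, bravo, charlie]
Final RIGHT: [alpha, golf, bravo, delta, delta, alpha]
i=0: L=alpha R=alpha -> agree -> alpha
i=1: L=delta, R=golf=BASE -> take LEFT -> delta
i=2: L=alpha=BASE, R=bravo -> take RIGHT -> bravo
i=3: L=delta R=delta -> agree -> delta
i=4: L=bravo=BASE, R=delta -> take RIGHT -> delta
i=5: L=charlie=BASE, R=alpha -> take RIGHT -> alpha
Conflict count: 0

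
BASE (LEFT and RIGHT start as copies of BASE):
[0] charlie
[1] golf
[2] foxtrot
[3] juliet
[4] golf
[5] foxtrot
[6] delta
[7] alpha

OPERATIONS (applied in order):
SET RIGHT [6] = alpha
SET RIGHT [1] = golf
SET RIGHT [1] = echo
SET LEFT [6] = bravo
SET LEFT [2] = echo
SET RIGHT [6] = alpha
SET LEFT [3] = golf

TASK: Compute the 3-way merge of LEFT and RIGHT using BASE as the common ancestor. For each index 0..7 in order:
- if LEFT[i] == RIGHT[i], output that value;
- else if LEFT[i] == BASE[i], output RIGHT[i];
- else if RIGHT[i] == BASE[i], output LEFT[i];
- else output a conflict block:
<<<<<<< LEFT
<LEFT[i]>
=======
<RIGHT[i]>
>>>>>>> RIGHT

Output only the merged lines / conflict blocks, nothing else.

Final LEFT:  [charlie, golf, echo, golf, golf, foxtrot, bravo, alpha]
Final RIGHT: [charlie, echo, foxtrot, juliet, golf, foxtrot, alpha, alpha]
i=0: L=charlie R=charlie -> agree -> charlie
i=1: L=golf=BASE, R=echo -> take RIGHT -> echo
i=2: L=echo, R=foxtrot=BASE -> take LEFT -> echo
i=3: L=golf, R=juliet=BASE -> take LEFT -> golf
i=4: L=golf R=golf -> agree -> golf
i=5: L=foxtrot R=foxtrot -> agree -> foxtrot
i=6: BASE=delta L=bravo R=alpha all differ -> CONFLICT
i=7: L=alpha R=alpha -> agree -> alpha

Answer: charlie
echo
echo
golf
golf
foxtrot
<<<<<<< LEFT
bravo
=======
alpha
>>>>>>> RIGHT
alpha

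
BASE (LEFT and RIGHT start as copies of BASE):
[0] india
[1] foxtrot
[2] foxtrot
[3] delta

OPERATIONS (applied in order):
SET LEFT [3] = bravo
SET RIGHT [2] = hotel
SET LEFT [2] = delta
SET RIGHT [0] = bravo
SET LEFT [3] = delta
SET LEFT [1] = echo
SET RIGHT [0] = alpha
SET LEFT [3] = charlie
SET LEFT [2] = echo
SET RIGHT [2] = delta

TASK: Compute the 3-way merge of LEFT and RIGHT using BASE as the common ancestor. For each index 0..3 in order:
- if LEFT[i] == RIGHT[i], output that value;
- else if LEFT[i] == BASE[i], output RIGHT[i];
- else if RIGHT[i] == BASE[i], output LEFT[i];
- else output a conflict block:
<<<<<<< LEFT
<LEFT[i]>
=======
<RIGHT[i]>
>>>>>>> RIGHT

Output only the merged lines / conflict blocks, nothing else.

Final LEFT:  [india, echo, echo, charlie]
Final RIGHT: [alpha, foxtrot, delta, delta]
i=0: L=india=BASE, R=alpha -> take RIGHT -> alpha
i=1: L=echo, R=foxtrot=BASE -> take LEFT -> echo
i=2: BASE=foxtrot L=echo R=delta all differ -> CONFLICT
i=3: L=charlie, R=delta=BASE -> take LEFT -> charlie

Answer: alpha
echo
<<<<<<< LEFT
echo
=======
delta
>>>>>>> RIGHT
charlie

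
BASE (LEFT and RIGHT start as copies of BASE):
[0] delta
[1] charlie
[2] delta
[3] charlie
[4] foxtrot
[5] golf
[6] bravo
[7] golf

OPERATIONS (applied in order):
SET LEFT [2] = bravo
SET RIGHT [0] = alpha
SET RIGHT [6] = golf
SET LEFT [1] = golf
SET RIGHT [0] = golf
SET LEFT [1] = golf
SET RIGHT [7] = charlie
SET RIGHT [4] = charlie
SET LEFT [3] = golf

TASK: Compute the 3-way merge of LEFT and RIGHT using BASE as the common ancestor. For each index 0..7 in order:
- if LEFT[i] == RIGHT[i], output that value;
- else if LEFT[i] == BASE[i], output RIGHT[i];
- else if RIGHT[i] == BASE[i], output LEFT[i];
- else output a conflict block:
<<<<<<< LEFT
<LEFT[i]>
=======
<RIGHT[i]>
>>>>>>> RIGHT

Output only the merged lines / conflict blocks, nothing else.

Final LEFT:  [delta, golf, bravo, golf, foxtrot, golf, bravo, golf]
Final RIGHT: [golf, charlie, delta, charlie, charlie, golf, golf, charlie]
i=0: L=delta=BASE, R=golf -> take RIGHT -> golf
i=1: L=golf, R=charlie=BASE -> take LEFT -> golf
i=2: L=bravo, R=delta=BASE -> take LEFT -> bravo
i=3: L=golf, R=charlie=BASE -> take LEFT -> golf
i=4: L=foxtrot=BASE, R=charlie -> take RIGHT -> charlie
i=5: L=golf R=golf -> agree -> golf
i=6: L=bravo=BASE, R=golf -> take RIGHT -> golf
i=7: L=golf=BASE, R=charlie -> take RIGHT -> charlie

Answer: golf
golf
bravo
golf
charlie
golf
golf
charlie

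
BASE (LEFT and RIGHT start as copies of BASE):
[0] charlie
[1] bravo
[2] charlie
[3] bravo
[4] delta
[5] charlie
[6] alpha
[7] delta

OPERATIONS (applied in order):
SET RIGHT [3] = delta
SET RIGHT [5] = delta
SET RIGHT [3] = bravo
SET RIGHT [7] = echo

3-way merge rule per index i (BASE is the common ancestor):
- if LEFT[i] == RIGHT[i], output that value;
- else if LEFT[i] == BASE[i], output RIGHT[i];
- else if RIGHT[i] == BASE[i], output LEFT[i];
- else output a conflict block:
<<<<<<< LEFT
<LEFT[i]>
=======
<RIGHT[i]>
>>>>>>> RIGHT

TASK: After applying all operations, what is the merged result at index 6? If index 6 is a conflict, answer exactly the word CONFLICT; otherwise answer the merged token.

Final LEFT:  [charlie, bravo, charlie, bravo, delta, charlie, alpha, delta]
Final RIGHT: [charlie, bravo, charlie, bravo, delta, delta, alpha, echo]
i=0: L=charlie R=charlie -> agree -> charlie
i=1: L=bravo R=bravo -> agree -> bravo
i=2: L=charlie R=charlie -> agree -> charlie
i=3: L=bravo R=bravo -> agree -> bravo
i=4: L=delta R=delta -> agree -> delta
i=5: L=charlie=BASE, R=delta -> take RIGHT -> delta
i=6: L=alpha R=alpha -> agree -> alpha
i=7: L=delta=BASE, R=echo -> take RIGHT -> echo
Index 6 -> alpha

Answer: alpha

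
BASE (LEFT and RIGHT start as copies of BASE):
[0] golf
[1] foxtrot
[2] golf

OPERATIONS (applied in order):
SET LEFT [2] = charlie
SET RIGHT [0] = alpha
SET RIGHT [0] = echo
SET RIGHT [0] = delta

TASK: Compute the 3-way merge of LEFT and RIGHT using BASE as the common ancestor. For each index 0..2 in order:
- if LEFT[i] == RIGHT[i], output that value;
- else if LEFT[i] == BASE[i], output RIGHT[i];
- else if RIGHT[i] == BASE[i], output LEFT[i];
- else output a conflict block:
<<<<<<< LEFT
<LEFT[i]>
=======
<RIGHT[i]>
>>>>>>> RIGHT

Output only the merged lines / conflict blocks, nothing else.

Final LEFT:  [golf, foxtrot, charlie]
Final RIGHT: [delta, foxtrot, golf]
i=0: L=golf=BASE, R=delta -> take RIGHT -> delta
i=1: L=foxtrot R=foxtrot -> agree -> foxtrot
i=2: L=charlie, R=golf=BASE -> take LEFT -> charlie

Answer: delta
foxtrot
charlie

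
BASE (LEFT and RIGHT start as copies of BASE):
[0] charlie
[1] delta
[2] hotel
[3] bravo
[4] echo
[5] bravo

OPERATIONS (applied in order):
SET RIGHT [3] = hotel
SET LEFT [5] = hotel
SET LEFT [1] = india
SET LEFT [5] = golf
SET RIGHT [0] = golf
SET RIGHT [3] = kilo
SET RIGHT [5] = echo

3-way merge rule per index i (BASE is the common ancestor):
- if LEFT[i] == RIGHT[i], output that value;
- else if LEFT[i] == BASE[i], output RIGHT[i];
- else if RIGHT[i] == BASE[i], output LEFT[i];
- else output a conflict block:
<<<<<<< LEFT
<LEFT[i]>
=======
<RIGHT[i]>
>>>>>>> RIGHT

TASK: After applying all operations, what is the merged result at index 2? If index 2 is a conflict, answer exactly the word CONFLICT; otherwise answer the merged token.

Final LEFT:  [charlie, india, hotel, bravo, echo, golf]
Final RIGHT: [golf, delta, hotel, kilo, echo, echo]
i=0: L=charlie=BASE, R=golf -> take RIGHT -> golf
i=1: L=india, R=delta=BASE -> take LEFT -> india
i=2: L=hotel R=hotel -> agree -> hotel
i=3: L=bravo=BASE, R=kilo -> take RIGHT -> kilo
i=4: L=echo R=echo -> agree -> echo
i=5: BASE=bravo L=golf R=echo all differ -> CONFLICT
Index 2 -> hotel

Answer: hotel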